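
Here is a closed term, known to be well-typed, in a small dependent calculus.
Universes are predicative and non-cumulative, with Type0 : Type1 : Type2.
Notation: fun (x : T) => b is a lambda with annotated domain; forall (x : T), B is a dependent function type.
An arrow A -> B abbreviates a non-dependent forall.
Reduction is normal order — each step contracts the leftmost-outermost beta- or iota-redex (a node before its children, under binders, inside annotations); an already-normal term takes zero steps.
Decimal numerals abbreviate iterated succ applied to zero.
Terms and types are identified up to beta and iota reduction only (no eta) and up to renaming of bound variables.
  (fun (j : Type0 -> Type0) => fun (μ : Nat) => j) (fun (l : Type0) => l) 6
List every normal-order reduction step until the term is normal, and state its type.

normal-order reduction sequence:
  (fun (j : Type0 -> Type0) => fun (μ : Nat) => j) (fun (l : Type0) => l) 6
  ~> (fun (j : Nat) => fun (μ : Type0) => μ) 6
  ~> fun (j : Type0) => j
the term's type:
  Type0 -> Type0


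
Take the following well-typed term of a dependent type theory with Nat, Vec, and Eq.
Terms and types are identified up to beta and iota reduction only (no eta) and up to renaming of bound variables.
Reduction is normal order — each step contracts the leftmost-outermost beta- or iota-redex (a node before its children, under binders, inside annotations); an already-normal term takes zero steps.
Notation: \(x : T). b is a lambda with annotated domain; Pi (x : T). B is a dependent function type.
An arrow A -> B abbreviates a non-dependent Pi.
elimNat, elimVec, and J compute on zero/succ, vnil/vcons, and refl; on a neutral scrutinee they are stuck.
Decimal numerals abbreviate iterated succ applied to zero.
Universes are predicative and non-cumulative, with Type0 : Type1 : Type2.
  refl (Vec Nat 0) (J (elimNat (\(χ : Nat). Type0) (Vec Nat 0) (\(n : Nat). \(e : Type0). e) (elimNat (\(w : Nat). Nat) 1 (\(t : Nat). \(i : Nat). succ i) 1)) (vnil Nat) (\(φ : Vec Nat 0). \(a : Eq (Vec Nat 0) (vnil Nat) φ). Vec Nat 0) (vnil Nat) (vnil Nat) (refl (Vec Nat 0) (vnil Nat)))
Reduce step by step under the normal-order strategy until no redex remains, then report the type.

reduction (normal order):
  refl (Vec Nat 0) (J (elimNat (\(χ : Nat). Type0) (Vec Nat 0) (\(n : Nat). \(e : Type0). e) (elimNat (\(w : Nat). Nat) 1 (\(t : Nat). \(i : Nat). succ i) 1)) (vnil Nat) (\(φ : Vec Nat 0). \(a : Eq (Vec Nat 0) (vnil Nat) φ). Vec Nat 0) (vnil Nat) (vnil Nat) (refl (Vec Nat 0) (vnil Nat)))
  ~> refl (Vec Nat 0) (vnil Nat)
inferred type:
  Eq (Vec Nat 0) (vnil Nat) (vnil Nat)


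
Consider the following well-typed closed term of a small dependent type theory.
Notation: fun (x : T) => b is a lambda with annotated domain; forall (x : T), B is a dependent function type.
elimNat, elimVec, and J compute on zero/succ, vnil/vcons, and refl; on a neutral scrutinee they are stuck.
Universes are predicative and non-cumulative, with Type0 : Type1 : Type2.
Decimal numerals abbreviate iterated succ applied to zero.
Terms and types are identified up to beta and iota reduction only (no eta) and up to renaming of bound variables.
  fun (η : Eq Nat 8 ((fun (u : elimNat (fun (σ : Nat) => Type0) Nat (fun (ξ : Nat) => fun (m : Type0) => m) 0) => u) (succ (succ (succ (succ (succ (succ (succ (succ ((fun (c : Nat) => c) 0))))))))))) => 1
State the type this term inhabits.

inferred type:
  forall (η : Eq Nat 8 8), Nat


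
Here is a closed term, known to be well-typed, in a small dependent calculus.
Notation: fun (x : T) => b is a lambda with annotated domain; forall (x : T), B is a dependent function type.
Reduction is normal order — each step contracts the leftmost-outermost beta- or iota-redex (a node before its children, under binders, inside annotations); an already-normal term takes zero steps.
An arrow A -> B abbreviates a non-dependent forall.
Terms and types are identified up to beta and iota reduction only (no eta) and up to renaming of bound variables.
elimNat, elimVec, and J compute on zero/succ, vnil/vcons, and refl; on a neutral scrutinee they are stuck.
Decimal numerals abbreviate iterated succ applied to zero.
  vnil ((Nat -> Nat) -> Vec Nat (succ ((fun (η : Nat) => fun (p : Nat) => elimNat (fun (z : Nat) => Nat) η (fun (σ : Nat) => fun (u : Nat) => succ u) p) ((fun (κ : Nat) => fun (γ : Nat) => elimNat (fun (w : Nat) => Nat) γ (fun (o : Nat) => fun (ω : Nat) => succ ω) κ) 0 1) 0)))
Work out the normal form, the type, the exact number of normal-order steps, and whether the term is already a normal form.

reduced normal form:
  vnil ((Nat -> Nat) -> Vec Nat 2)
type:
  Vec ((Nat -> Nat) -> Vec Nat 2) 0
normal-order step count: 6
started in normal form: no
first redex: a beta-redex


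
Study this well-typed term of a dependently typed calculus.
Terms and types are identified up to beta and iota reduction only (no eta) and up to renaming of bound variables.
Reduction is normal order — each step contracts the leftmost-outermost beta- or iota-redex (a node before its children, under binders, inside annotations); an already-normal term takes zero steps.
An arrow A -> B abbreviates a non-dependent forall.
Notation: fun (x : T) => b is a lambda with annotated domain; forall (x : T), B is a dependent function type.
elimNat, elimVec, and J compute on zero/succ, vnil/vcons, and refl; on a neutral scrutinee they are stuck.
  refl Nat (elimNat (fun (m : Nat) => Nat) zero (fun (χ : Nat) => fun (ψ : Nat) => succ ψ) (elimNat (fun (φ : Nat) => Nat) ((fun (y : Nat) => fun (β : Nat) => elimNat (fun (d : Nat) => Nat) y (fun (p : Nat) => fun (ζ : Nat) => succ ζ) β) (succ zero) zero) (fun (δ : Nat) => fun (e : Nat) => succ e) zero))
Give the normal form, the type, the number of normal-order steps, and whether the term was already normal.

resulting normal form:
  refl Nat (succ zero)
the term's type:
  Eq Nat (succ zero) (succ zero)
normal-order step count: 8
already normal: no
first contracted redex: an elimNat iota-redex


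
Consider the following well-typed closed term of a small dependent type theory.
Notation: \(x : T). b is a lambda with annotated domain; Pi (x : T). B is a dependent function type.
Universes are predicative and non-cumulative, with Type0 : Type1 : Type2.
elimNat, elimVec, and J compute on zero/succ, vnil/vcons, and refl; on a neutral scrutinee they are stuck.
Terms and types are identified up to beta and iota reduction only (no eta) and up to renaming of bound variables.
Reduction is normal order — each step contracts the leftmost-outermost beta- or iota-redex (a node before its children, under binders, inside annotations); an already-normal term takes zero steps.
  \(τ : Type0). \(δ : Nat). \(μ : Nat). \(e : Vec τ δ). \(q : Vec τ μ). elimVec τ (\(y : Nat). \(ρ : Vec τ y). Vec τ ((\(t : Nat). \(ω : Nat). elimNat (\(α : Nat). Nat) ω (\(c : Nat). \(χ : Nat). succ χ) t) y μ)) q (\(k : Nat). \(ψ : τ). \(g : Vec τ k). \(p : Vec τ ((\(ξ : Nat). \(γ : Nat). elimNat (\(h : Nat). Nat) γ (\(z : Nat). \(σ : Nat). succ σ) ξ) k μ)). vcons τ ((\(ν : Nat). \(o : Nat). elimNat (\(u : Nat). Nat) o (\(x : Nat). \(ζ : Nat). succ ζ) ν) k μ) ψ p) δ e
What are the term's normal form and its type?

reduced normal form:
  \(τ : Type0). \(δ : Nat). \(μ : Nat). \(e : Vec τ δ). \(q : Vec τ μ). elimVec τ (\(y : Nat). \(ρ : Vec τ y). Vec τ (elimNat (\(t : Nat). Nat) μ (\(ω : Nat). \(α : Nat). succ α) y)) q (\(c : Nat). \(χ : τ). \(k : Vec τ c). \(ψ : Vec τ (elimNat (\(g : Nat). Nat) μ (\(p : Nat). \(ξ : Nat). succ ξ) c)). vcons τ (elimNat (\(γ : Nat). Nat) μ (\(h : Nat). \(z : Nat). succ z) c) χ ψ) δ e
inferred type:
  Pi (τ : Type0). Pi (δ : Nat). Pi (μ : Nat). Pi (e : Vec τ δ). Pi (q : Vec τ μ). Vec τ (elimNat (\(y : Nat). Nat) μ (\(ρ : Nat). \(t : Nat). succ t) δ)


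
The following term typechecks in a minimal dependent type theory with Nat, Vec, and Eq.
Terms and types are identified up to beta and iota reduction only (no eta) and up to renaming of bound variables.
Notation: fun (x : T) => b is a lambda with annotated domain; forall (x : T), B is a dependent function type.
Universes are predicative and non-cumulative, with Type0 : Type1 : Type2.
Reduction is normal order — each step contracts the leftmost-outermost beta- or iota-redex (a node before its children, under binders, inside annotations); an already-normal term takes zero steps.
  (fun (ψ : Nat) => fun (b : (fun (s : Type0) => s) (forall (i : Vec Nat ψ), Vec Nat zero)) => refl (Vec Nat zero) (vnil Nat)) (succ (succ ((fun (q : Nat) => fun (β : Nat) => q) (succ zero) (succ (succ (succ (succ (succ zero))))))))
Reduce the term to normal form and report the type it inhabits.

reduced normal form:
  fun (ψ : forall (b : Vec Nat (succ (succ (succ zero)))), Vec Nat zero) => refl (Vec Nat zero) (vnil Nat)
type:
  forall (ψ : forall (b : Vec Nat (succ (succ (succ zero)))), Vec Nat zero), Eq (Vec Nat zero) (vnil Nat) (vnil Nat)
observation: 4 normal-order steps normalize the term, beginning with a beta-redex.


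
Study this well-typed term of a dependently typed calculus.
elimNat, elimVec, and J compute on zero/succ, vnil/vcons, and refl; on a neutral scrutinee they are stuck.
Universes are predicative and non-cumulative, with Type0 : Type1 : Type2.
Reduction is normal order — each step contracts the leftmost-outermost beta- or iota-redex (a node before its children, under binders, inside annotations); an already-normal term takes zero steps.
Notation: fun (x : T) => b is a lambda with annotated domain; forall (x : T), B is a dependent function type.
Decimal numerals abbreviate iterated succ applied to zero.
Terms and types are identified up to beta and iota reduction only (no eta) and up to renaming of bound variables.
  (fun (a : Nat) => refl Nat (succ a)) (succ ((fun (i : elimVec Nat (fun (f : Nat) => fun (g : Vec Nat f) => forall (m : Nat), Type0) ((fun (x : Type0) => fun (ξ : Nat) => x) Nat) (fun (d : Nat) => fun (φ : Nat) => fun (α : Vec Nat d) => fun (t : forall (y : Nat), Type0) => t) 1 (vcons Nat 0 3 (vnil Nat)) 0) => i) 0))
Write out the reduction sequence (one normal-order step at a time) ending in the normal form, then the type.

normal-order reduction sequence:
  (fun (a : Nat) => refl Nat (succ a)) (succ ((fun (i : elimVec Nat (fun (f : Nat) => fun (g : Vec Nat f) => forall (m : Nat), Type0) ((fun (x : Type0) => fun (ξ : Nat) => x) Nat) (fun (d : Nat) => fun (φ : Nat) => fun (α : Vec Nat d) => fun (t : forall (y : Nat), Type0) => t) 1 (vcons Nat 0 3 (vnil Nat)) 0) => i) 0))
  ~> refl Nat (succ (succ ((fun (a : elimVec Nat (fun (i : Nat) => fun (f : Vec Nat i) => forall (g : Nat), Type0) ((fun (m : Type0) => fun (x : Nat) => m) Nat) (fun (ξ : Nat) => fun (d : Nat) => fun (φ : Vec Nat ξ) => fun (α : forall (t : Nat), Type0) => α) 1 (vcons Nat 0 3 (vnil Nat)) 0) => a) 0)))
  ~> refl Nat 2
inferred type:
  Eq Nat 2 2


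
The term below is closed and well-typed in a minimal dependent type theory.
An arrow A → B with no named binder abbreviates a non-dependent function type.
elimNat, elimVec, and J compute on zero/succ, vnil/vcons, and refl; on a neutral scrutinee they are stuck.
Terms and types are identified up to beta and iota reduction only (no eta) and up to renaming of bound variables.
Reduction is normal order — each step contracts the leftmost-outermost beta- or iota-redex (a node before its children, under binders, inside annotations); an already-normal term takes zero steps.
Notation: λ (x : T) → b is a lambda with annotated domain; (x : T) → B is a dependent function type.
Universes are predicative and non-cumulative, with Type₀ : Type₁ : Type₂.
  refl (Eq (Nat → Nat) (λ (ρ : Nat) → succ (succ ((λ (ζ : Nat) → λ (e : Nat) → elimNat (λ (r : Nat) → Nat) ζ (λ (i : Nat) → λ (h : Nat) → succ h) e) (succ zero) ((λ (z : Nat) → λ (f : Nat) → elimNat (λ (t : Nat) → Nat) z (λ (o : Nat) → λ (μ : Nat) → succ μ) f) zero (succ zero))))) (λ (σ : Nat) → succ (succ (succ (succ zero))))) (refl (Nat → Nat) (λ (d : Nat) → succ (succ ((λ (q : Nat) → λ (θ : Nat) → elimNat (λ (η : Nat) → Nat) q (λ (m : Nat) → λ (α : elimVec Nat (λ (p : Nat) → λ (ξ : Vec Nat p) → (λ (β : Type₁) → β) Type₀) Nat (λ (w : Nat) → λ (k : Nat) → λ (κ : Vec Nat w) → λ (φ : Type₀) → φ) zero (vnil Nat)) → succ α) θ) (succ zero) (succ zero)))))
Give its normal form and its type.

reduced normal form:
  refl (Eq (Nat → Nat) (λ (ρ : Nat) → succ (succ (succ (succ zero)))) (λ (ζ : Nat) → succ (succ (succ (succ zero))))) (refl (Nat → Nat) (λ (e : Nat) → succ (succ (succ (succ zero)))))
type:
  Eq (Eq (Nat → Nat) (λ (ρ : Nat) → succ (succ (succ (succ zero)))) (λ (ζ : Nat) → succ (succ (succ (succ zero))))) (refl (Nat → Nat) (λ (e : Nat) → succ (succ (succ (succ zero))))) (refl (Nat → Nat) (λ (r : Nat) → succ (succ (succ (succ zero)))))


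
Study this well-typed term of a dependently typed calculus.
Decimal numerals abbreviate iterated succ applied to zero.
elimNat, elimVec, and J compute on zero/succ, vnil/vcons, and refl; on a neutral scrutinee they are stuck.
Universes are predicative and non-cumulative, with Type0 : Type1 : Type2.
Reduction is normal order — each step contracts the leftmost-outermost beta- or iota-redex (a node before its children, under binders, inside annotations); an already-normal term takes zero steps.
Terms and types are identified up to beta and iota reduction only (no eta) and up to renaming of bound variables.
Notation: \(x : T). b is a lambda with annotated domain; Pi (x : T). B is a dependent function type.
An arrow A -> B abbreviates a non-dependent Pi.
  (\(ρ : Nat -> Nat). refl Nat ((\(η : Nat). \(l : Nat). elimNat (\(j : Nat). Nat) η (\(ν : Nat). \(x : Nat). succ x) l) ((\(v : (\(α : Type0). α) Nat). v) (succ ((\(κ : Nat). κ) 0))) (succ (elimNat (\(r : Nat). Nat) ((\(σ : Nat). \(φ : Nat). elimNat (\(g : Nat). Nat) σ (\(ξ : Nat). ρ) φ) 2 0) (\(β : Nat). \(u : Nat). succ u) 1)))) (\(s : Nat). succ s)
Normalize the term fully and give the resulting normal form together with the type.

reduced normal form:
  refl Nat 5
inferred type:
  Eq Nat 5 5


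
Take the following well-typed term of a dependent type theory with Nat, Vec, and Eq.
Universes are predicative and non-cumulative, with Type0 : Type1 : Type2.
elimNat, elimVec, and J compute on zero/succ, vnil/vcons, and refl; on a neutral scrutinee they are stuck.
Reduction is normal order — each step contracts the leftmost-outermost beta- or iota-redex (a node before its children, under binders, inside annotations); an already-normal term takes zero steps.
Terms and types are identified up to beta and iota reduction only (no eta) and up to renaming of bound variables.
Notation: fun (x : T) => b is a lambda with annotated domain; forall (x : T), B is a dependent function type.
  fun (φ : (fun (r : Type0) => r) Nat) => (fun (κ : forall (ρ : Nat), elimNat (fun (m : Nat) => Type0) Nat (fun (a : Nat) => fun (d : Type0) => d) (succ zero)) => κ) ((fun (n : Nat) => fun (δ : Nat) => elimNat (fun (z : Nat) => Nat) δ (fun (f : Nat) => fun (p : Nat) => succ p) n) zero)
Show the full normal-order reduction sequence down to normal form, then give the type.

reduction (normal order):
  fun (φ : (fun (r : Type0) => r) Nat) => (fun (κ : forall (ρ : Nat), elimNat (fun (m : Nat) => Type0) Nat (fun (a : Nat) => fun (d : Type0) => d) (succ zero)) => κ) ((fun (n : Nat) => fun (δ : Nat) => elimNat (fun (z : Nat) => Nat) δ (fun (f : Nat) => fun (p : Nat) => succ p) n) zero)
  ~> fun (φ : Nat) => (fun (r : forall (κ : Nat), elimNat (fun (ρ : Nat) => Type0) Nat (fun (m : Nat) => fun (a : Type0) => a) (succ zero)) => r) ((fun (d : Nat) => fun (n : Nat) => elimNat (fun (δ : Nat) => Nat) n (fun (z : Nat) => fun (f : Nat) => succ f) d) zero)
  ~> fun (φ : Nat) => (fun (r : Nat) => fun (κ : Nat) => elimNat (fun (ρ : Nat) => Nat) κ (fun (m : Nat) => fun (a : Nat) => succ a) r) zero
  ~> fun (φ : Nat) => fun (r : Nat) => elimNat (fun (κ : Nat) => Nat) r (fun (ρ : Nat) => fun (m : Nat) => succ m) zero
  ~> fun (φ : Nat) => fun (r : Nat) => r
inferred type:
  forall (φ : Nat), forall (r : Nat), Nat


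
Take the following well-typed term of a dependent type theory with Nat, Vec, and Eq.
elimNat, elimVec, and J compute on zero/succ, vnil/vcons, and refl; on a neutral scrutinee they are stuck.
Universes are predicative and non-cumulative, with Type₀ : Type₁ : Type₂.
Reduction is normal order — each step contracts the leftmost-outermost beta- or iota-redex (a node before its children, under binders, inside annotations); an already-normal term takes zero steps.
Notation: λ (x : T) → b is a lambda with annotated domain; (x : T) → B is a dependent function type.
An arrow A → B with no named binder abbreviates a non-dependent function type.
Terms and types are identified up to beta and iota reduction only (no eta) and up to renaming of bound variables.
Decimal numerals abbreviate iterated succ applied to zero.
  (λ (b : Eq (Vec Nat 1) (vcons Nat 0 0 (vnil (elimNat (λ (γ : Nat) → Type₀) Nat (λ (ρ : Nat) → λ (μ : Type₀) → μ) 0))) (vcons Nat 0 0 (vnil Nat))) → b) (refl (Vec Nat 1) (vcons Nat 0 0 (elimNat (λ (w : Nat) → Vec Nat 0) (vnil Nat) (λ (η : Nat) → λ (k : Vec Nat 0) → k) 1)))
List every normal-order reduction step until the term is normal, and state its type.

normal-order reduction sequence:
  (λ (b : Eq (Vec Nat 1) (vcons Nat 0 0 (vnil (elimNat (λ (γ : Nat) → Type₀) Nat (λ (ρ : Nat) → λ (μ : Type₀) → μ) 0))) (vcons Nat 0 0 (vnil Nat))) → b) (refl (Vec Nat 1) (vcons Nat 0 0 (elimNat (λ (w : Nat) → Vec Nat 0) (vnil Nat) (λ (η : Nat) → λ (k : Vec Nat 0) → k) 1)))
  ~> refl (Vec Nat 1) (vcons Nat 0 0 (elimNat (λ (b : Nat) → Vec Nat 0) (vnil Nat) (λ (γ : Nat) → λ (ρ : Vec Nat 0) → ρ) 1))
  ~> refl (Vec Nat 1) (vcons Nat 0 0 ((λ (b : Nat) → λ (γ : Vec Nat 0) → γ) 0 (elimNat (λ (ρ : Nat) → Vec Nat 0) (vnil Nat) (λ (μ : Nat) → λ (w : Vec Nat 0) → w) 0)))
  ~> refl (Vec Nat 1) (vcons Nat 0 0 ((λ (b : Vec Nat 0) → b) (elimNat (λ (γ : Nat) → Vec Nat 0) (vnil Nat) (λ (ρ : Nat) → λ (μ : Vec Nat 0) → μ) 0)))
  ~> refl (Vec Nat 1) (vcons Nat 0 0 (elimNat (λ (b : Nat) → Vec Nat 0) (vnil Nat) (λ (γ : Nat) → λ (ρ : Vec Nat 0) → ρ) 0))
  ~> refl (Vec Nat 1) (vcons Nat 0 0 (vnil Nat))
type:
  Eq (Vec Nat 1) (vcons Nat 0 0 (vnil Nat)) (vcons Nat 0 0 (vnil Nat))


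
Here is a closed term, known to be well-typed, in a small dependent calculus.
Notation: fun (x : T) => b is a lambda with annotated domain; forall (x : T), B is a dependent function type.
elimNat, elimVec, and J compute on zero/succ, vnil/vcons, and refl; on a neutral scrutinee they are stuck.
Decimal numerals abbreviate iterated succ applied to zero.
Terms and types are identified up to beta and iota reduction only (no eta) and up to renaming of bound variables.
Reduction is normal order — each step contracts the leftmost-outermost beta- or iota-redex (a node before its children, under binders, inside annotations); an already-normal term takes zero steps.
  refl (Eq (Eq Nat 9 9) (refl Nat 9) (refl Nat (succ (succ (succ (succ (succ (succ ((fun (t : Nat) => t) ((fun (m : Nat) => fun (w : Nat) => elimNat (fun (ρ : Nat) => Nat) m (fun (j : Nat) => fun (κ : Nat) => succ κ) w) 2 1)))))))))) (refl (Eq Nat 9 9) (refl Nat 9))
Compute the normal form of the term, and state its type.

resulting normal form:
  refl (Eq (Eq Nat 9 9) (refl Nat 9) (refl Nat 9)) (refl (Eq Nat 9 9) (refl Nat 9))
type:
  Eq (Eq (Eq Nat 9 9) (refl Nat 9) (refl Nat 9)) (refl (Eq Nat 9 9) (refl Nat 9)) (refl (Eq Nat 9 9) (refl Nat 9))
observation: 7 normal-order steps separate the term from its normal form.


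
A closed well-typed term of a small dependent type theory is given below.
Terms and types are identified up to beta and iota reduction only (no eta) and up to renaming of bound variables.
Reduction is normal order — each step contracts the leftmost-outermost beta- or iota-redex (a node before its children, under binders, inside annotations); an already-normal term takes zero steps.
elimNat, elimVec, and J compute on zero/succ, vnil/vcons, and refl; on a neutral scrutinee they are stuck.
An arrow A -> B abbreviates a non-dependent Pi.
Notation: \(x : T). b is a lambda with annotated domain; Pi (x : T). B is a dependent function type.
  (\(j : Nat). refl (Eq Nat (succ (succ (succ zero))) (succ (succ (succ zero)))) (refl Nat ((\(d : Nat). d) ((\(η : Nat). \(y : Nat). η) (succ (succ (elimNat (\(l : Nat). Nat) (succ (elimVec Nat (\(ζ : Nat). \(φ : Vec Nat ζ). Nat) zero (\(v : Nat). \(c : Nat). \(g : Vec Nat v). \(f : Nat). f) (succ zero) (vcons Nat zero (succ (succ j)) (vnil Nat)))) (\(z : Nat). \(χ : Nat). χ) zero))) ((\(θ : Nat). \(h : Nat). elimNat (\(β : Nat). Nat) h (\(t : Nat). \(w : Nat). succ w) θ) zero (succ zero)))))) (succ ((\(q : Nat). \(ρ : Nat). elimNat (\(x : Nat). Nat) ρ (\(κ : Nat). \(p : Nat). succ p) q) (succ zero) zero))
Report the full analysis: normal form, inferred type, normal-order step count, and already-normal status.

reduced normal form:
  refl (Eq Nat (succ (succ (succ zero))) (succ (succ (succ zero)))) (refl Nat (succ (succ (succ zero))))
the term's type:
  Eq (Eq Nat (succ (succ (succ zero))) (succ (succ (succ zero)))) (refl Nat (succ (succ (succ zero)))) (refl Nat (succ (succ (succ zero))))
normal-order step count: 11
term was already normal: no
first contracted redex: a beta-redex


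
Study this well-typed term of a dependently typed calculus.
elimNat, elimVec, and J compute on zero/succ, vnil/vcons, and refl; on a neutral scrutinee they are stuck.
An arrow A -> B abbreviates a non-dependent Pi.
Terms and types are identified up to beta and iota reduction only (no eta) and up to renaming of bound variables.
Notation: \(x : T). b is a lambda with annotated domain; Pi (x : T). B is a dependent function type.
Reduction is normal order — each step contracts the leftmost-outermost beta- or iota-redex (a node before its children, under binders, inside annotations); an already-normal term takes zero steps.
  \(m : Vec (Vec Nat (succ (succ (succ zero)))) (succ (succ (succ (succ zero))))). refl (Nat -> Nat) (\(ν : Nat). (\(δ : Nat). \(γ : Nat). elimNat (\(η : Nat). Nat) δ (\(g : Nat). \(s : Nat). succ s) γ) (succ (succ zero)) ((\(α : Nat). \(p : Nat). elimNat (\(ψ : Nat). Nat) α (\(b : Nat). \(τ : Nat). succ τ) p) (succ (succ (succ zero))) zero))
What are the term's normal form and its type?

resulting normal form:
  \(m : Vec (Vec Nat (succ (succ (succ zero)))) (succ (succ (succ (succ zero))))). refl (Nat -> Nat) (\(ν : Nat). succ (succ (succ (succ (succ zero)))))
the term's type:
  Vec (Vec Nat (succ (succ (succ zero)))) (succ (succ (succ (succ zero)))) -> Eq (Nat -> Nat) (\(m : Nat). succ (succ (succ (succ (succ zero))))) (\(ν : Nat). succ (succ (succ (succ (succ zero)))))
observation: the leftmost-outermost redex is a beta-redex, and normalization takes 15 steps.


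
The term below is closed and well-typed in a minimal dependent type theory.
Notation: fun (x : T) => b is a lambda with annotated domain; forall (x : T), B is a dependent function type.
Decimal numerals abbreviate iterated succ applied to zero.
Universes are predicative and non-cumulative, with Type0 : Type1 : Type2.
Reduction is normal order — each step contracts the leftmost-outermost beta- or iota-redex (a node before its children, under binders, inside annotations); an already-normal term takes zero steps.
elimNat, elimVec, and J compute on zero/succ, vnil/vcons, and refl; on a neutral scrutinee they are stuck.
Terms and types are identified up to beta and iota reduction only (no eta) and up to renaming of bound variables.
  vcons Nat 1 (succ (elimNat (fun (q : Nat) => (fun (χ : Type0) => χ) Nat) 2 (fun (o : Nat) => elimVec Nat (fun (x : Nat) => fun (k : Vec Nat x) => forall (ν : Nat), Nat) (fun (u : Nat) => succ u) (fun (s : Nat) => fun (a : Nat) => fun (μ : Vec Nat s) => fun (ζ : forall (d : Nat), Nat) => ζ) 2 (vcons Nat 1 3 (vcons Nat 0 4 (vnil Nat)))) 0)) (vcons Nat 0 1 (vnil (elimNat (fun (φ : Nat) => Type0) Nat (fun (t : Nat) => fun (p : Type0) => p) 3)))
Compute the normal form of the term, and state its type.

reduced normal form:
  vcons Nat 1 3 (vcons Nat 0 1 (vnil Nat))
inferred type:
  Vec Nat 2
observation: contracting an elimNat iota-redex first, the term normalizes in 11 steps.


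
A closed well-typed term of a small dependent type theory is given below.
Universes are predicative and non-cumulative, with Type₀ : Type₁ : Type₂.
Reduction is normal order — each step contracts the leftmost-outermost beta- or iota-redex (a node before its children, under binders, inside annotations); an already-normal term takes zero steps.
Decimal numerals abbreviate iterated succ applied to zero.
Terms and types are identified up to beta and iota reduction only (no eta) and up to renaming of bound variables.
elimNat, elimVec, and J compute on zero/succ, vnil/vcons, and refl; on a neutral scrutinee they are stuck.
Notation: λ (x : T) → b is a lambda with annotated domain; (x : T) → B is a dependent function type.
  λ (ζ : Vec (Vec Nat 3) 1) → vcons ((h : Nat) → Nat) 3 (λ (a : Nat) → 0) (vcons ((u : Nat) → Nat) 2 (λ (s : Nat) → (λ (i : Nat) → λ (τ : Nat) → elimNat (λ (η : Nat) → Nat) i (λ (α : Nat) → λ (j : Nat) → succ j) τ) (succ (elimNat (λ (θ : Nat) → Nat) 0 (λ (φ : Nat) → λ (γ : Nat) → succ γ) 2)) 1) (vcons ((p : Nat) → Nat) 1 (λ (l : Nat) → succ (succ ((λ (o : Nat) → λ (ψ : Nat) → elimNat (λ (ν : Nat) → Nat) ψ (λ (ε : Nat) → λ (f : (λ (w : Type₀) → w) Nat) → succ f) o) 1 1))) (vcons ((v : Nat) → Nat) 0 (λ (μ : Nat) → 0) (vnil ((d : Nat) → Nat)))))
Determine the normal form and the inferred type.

normal form:
  λ (ζ : Vec (Vec Nat 3) 1) → vcons ((h : Nat) → Nat) 3 (λ (a : Nat) → 0) (vcons ((u : Nat) → Nat) 2 (λ (s : Nat) → 4) (vcons ((i : Nat) → Nat) 1 (λ (τ : Nat) → 4) (vcons ((η : Nat) → Nat) 0 (λ (α : Nat) → 0) (vnil ((j : Nat) → Nat)))))
the term's type:
  (ζ : Vec (Vec Nat 3) 1) → Vec ((h : Nat) → Nat) 4
observation: reduction starts at a beta-redex, and 19 normal-order steps reach the normal form.


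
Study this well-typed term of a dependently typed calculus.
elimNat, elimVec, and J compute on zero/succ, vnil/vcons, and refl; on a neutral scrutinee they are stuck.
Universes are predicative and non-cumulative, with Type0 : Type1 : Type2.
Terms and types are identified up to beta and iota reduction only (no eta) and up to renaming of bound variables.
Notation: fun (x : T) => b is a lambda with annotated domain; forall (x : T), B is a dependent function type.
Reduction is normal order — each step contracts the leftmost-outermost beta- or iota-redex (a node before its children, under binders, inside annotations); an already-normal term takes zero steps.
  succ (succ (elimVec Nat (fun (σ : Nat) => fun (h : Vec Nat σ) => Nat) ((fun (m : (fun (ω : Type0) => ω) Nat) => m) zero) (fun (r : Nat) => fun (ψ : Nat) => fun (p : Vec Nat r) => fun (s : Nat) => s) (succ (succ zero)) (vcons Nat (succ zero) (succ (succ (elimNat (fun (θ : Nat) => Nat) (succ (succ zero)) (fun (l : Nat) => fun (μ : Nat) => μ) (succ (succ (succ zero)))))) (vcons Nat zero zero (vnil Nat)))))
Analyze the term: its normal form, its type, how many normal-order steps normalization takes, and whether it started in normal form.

reduced normal form:
  succ (succ zero)
type:
  Nat
normal-order step count: 12
already normal: no
first contracted redex: an elimVec iota-redex


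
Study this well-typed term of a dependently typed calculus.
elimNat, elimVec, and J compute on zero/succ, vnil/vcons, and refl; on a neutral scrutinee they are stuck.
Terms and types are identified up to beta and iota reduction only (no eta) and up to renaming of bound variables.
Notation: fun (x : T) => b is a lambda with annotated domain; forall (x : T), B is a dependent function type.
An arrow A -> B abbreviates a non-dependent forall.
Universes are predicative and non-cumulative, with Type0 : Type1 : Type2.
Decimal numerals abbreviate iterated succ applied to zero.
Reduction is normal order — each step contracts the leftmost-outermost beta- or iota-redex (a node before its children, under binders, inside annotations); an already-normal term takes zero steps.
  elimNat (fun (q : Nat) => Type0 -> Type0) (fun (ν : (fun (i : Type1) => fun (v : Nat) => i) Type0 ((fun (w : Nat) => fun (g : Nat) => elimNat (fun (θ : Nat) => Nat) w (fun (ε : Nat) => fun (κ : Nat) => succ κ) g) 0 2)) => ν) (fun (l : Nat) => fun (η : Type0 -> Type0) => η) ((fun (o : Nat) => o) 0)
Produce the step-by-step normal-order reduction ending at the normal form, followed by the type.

normal-order reduction sequence:
  elimNat (fun (q : Nat) => Type0 -> Type0) (fun (ν : (fun (i : Type1) => fun (v : Nat) => i) Type0 ((fun (w : Nat) => fun (g : Nat) => elimNat (fun (θ : Nat) => Nat) w (fun (ε : Nat) => fun (κ : Nat) => succ κ) g) 0 2)) => ν) (fun (l : Nat) => fun (η : Type0 -> Type0) => η) ((fun (o : Nat) => o) 0)
  ~> elimNat (fun (q : Nat) => Type0 -> Type0) (fun (ν : (fun (i : Nat) => Type0) ((fun (v : Nat) => fun (w : Nat) => elimNat (fun (g : Nat) => Nat) v (fun (θ : Nat) => fun (ε : Nat) => succ ε) w) 0 2)) => ν) (fun (κ : Nat) => fun (l : Type0 -> Type0) => l) ((fun (η : Nat) => η) 0)
  ~> elimNat (fun (q : Nat) => Type0 -> Type0) (fun (ν : Type0) => ν) (fun (i : Nat) => fun (v : Type0 -> Type0) => v) ((fun (w : Nat) => w) 0)
  ~> elimNat (fun (q : Nat) => Type0 -> Type0) (fun (ν : Type0) => ν) (fun (i : Nat) => fun (v : Type0 -> Type0) => v) 0
  ~> fun (q : Type0) => q
inferred type:
  Type0 -> Type0


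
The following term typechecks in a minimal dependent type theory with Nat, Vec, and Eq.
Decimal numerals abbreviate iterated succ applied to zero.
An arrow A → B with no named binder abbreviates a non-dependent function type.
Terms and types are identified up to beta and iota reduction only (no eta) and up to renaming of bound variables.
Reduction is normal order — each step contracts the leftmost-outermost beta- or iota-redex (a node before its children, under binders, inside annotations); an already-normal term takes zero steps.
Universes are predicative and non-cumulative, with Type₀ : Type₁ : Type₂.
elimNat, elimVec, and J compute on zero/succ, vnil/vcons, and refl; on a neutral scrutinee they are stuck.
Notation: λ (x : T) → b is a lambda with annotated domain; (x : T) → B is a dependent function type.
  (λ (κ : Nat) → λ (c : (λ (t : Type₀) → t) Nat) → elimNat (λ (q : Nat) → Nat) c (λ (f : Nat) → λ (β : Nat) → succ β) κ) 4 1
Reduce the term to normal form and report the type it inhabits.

reduced normal form:
  5
the term's type:
  Nat
observation: reduction starts at a beta-redex, and 15 normal-order steps reach the normal form.


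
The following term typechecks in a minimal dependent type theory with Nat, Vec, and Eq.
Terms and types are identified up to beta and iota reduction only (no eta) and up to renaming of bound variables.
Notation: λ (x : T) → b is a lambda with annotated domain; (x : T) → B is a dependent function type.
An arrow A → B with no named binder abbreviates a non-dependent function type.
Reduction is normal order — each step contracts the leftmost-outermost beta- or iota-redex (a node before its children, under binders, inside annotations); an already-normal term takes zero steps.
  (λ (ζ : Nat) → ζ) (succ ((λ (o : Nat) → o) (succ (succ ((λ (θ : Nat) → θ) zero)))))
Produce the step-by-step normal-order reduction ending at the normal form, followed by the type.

normal-order reduction:
  (λ (ζ : Nat) → ζ) (succ ((λ (o : Nat) → o) (succ (succ ((λ (θ : Nat) → θ) zero)))))
  ~> succ ((λ (ζ : Nat) → ζ) (succ (succ ((λ (o : Nat) → o) zero))))
  ~> succ (succ (succ ((λ (ζ : Nat) → ζ) zero)))
  ~> succ (succ (succ zero))
type:
  Nat


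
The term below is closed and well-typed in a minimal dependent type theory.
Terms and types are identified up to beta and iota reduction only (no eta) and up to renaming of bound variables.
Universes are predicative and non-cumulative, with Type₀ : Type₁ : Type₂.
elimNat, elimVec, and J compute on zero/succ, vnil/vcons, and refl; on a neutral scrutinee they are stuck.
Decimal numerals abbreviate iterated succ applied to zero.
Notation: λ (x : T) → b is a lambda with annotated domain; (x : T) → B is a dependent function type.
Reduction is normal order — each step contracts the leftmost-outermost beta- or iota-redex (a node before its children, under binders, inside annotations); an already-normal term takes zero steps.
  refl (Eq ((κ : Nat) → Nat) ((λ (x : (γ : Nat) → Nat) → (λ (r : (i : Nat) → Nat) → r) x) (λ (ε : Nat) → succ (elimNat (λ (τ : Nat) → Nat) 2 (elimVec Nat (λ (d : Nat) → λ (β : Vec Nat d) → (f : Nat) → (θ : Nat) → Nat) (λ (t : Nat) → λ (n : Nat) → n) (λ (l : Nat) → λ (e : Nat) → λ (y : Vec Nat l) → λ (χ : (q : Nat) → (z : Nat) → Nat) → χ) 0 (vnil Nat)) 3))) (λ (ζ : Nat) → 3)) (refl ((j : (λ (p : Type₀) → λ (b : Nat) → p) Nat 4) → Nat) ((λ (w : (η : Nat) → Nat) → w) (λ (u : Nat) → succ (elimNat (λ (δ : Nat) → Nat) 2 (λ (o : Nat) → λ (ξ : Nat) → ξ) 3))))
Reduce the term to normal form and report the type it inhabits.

resulting normal form:
  refl (Eq ((κ : Nat) → Nat) (λ (x : Nat) → 3) (λ (γ : Nat) → 3)) (refl ((r : Nat) → Nat) (λ (i : Nat) → 3))
type:
  Eq (Eq ((κ : Nat) → Nat) (λ (x : Nat) → 3) (λ (γ : Nat) → 3)) (refl ((r : Nat) → Nat) (λ (i : Nat) → 3)) (refl ((ε : Nat) → Nat) (λ (τ : Nat) → 3))
observation: 28 normal-order steps normalize the term, beginning with a beta-redex.


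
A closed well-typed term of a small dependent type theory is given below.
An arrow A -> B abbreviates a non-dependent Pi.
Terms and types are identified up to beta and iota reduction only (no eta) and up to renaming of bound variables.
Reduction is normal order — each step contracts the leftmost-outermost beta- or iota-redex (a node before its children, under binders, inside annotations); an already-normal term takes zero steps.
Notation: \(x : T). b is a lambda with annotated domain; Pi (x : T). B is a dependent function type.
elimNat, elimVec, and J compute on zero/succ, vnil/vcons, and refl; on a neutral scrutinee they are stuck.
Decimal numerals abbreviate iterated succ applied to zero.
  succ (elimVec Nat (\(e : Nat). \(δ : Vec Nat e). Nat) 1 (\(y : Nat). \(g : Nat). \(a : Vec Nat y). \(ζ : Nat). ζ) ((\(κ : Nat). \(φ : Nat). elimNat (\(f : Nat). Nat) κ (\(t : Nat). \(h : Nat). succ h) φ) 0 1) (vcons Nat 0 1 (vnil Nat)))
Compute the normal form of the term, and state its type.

resulting normal form:
  2
the term's type:
  Nat
observation: reduction starts at an elimVec iota-redex, and 6 normal-order steps reach the normal form.


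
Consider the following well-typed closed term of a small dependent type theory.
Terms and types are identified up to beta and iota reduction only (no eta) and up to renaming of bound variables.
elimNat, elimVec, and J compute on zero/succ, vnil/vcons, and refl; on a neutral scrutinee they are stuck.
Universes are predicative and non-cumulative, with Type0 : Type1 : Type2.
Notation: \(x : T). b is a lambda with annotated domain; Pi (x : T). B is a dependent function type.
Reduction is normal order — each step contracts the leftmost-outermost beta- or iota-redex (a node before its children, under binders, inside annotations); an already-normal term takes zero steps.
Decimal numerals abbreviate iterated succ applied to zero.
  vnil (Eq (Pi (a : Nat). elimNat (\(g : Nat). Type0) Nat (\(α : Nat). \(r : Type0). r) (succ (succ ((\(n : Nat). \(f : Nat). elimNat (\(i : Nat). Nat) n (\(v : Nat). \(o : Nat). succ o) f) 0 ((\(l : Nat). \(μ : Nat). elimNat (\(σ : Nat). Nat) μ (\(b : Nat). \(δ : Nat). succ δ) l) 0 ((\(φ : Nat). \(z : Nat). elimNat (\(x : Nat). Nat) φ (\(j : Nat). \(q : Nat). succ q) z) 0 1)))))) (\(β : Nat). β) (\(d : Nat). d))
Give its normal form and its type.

reduced normal form:
  vnil (Eq (Pi (a : Nat). Nat) (\(g : Nat). g) (\(α : Nat). α))
type:
  Vec (Eq (Pi (a : Nat). Nat) (\(g : Nat). g) (\(α : Nat). α)) 0
observation: the first redex contracted is an elimNat iota-redex; the normal form is reached in 25 normal-order steps.


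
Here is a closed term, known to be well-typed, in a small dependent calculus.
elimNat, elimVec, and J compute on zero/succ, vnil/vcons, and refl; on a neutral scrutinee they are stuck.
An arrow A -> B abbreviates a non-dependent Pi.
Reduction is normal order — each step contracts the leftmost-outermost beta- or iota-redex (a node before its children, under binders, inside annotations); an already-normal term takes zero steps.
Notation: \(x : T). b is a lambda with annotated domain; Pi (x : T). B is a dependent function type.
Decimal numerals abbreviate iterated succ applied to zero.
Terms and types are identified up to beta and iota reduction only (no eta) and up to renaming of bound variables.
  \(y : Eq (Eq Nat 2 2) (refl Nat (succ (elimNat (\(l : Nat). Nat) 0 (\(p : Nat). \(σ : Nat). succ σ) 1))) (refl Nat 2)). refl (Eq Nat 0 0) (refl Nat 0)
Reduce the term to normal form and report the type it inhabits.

normal form:
  \(y : Eq (Eq Nat 2 2) (refl Nat 2) (refl Nat 2)). refl (Eq Nat 0 0) (refl Nat 0)
type:
  Eq (Eq Nat 2 2) (refl Nat 2) (refl Nat 2) -> Eq (Eq Nat 0 0) (refl Nat 0) (refl Nat 0)
observation: 4 normal-order steps normalize the term, beginning with an elimNat iota-redex.


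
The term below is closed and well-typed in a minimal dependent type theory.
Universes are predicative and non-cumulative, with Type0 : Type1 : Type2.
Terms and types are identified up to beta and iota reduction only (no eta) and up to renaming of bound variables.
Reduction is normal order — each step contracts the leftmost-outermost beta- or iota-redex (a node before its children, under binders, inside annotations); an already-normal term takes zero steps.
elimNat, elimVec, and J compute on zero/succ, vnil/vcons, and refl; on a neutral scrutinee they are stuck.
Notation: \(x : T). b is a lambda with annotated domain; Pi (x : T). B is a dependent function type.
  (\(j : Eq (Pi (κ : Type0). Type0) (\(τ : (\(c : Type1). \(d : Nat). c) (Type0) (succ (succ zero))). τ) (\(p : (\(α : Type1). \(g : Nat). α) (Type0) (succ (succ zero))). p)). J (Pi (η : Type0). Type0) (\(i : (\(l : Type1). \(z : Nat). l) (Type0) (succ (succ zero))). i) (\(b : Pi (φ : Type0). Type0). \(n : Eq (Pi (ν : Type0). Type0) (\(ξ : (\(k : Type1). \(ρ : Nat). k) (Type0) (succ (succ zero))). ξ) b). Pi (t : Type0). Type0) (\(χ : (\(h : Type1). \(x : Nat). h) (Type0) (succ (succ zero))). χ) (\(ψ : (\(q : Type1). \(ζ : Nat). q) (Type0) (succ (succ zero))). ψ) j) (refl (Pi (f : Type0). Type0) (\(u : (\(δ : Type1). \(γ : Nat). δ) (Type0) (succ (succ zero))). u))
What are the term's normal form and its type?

resulting normal form:
  \(j : Type0). j
inferred type:
  Pi (j : Type0). Type0


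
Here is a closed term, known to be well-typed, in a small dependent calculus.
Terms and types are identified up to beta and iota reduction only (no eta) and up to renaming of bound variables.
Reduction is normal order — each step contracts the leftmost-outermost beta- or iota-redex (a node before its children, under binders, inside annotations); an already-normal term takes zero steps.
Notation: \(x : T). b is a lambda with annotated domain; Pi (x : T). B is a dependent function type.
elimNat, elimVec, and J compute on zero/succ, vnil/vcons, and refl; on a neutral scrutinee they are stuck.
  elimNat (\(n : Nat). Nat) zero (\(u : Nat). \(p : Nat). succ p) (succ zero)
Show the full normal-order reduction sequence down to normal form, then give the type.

reduction (normal order):
  elimNat (\(n : Nat). Nat) zero (\(u : Nat). \(p : Nat). succ p) (succ zero)
  ~> (\(n : Nat). \(u : Nat). succ u) zero (elimNat (\(p : Nat). Nat) zero (\(y : Nat). \(τ : Nat). succ τ) zero)
  ~> (\(n : Nat). succ n) (elimNat (\(u : Nat). Nat) zero (\(p : Nat). \(y : Nat). succ y) zero)
  ~> succ (elimNat (\(n : Nat). Nat) zero (\(u : Nat). \(p : Nat). succ p) zero)
  ~> succ zero
type:
  Nat
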